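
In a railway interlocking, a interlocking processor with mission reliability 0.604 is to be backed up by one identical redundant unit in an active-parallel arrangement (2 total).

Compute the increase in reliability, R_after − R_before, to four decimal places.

0.2392

R_before = 0.604
R_after = 1 − (1 − 0.604)^2 = 0.8432
ΔR = 0.8432 − 0.604 = 0.2392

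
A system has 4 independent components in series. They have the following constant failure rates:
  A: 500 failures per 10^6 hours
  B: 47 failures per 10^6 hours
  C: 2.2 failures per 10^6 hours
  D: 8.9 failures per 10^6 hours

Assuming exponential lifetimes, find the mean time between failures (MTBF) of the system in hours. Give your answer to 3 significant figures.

1790

Series of exponential components: λ_sys = Σ λ_i
λ_sys = 0.00050 + 0.000047 + 0.0000022 + 0.0000089 = 5.5810e-04 /h
MTBF = 1 / λ_sys = 1790 h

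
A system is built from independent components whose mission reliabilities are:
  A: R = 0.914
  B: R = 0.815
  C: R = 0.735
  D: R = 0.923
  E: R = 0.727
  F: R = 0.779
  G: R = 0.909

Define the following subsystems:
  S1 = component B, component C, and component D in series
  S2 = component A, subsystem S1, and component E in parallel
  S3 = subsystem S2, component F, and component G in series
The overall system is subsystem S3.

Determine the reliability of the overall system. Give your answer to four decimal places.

Series (B, C, and D): 0.815000 × 0.735000 × 0.923000 = 0.552900
Parallel (A, [0.552900], and E): 1 − (1 − 0.914000)(1 − 0.552900)(1 − 0.727000) = 0.989503
Series ([0.989503], F, and G): 0.989503 × 0.779000 × 0.909000 = 0.7007

0.7007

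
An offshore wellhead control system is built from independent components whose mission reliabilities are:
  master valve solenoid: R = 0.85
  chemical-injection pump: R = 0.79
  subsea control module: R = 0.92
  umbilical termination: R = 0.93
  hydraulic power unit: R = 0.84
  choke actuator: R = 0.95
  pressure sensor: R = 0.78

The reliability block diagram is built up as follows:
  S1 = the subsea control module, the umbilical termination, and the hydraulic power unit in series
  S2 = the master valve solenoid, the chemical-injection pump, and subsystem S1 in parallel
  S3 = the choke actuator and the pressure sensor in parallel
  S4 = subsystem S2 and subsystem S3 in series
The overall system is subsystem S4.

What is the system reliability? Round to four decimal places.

0.9802

Series (subsea control module, umbilical termination, and hydraulic power unit): 0.920000 × 0.930000 × 0.840000 = 0.718704
Parallel (master valve solenoid, chemical-injection pump, and [0.718704]): 1 − (1 − 0.850000)(1 − 0.790000)(1 − 0.718704) = 0.991139
Parallel (choke actuator and pressure sensor): 1 − (1 − 0.950000)(1 − 0.780000) = 0.989000
Series ([0.991139] and [0.989000]): 0.991139 × 0.989000 = 0.9802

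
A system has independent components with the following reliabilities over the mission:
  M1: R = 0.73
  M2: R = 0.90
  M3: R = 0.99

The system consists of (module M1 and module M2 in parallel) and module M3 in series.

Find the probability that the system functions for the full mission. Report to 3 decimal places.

0.963

Parallel (M1 and M2): 1 − (1 − 0.73000)(1 − 0.90000) = 0.97300
Series ([0.97300] and M3): 0.97300 × 0.99000 = 0.963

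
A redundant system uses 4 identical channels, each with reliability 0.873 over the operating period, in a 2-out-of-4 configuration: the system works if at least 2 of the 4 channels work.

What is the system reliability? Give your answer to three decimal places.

R = Σ_{i=2}^{4} C(4,i) p^i (1−p)^{4−i} with p = 0.873
C(4,2)·0.873^2·0.127^2 = 0.07375
C(4,3)·0.873^3·0.127^1 = 0.33799
C(4,4)·0.873^4·0.127^0 = 0.58084
Sum = 0.993

0.993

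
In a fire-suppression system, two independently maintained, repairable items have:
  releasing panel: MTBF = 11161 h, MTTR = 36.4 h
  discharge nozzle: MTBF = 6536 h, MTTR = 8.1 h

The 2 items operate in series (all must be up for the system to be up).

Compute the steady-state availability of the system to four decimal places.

0.9955

A(releasing panel) = MTBF/(MTBF+MTTR) = 11161/(11161+36.4) = 0.996749
A(discharge nozzle) = MTBF/(MTBF+MTTR) = 6536/(6536+8.1) = 0.998762
Series availability: 0.996749 × 0.998762 = 0.9955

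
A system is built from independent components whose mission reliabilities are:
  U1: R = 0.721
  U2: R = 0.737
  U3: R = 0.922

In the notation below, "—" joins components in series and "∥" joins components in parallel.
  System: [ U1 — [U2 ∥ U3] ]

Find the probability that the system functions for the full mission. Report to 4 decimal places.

Parallel (U2 and U3): 1 − (1 − 0.737000)(1 − 0.922000) = 0.979486
Series (U1 and [0.979486]): 0.721000 × 0.979486 = 0.7062

0.7062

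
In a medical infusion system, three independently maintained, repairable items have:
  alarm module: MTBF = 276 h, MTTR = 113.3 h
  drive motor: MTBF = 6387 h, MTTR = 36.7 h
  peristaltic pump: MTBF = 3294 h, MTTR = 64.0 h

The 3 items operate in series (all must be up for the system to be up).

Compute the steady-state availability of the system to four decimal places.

0.6915

A(alarm module) = MTBF/(MTBF+MTTR) = 276/(276+113.3) = 0.708965
A(drive motor) = MTBF/(MTBF+MTTR) = 6387/(6387+36.7) = 0.994287
A(peristaltic pump) = MTBF/(MTBF+MTTR) = 3294/(3294+64.0) = 0.980941
Series availability: 0.708965 × 0.994287 × 0.980941 = 0.6915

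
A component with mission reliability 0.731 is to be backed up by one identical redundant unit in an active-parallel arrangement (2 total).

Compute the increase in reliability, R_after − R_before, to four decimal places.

R_before = 0.731
R_after = 1 − (1 − 0.731)^2 = 0.9276
ΔR = 0.9276 − 0.731 = 0.1966

0.1966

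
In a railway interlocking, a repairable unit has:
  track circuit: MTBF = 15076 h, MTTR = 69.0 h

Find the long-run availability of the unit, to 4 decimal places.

A(track circuit) = MTBF/(MTBF+MTTR) = 15076/(15076+69.0) = 0.9954

0.9954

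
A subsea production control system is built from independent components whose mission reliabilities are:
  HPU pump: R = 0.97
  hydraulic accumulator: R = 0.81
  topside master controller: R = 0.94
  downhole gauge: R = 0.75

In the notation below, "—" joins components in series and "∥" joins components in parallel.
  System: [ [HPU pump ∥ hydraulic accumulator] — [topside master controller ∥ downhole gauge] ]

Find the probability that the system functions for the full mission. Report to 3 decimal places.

0.979

Parallel (HPU pump and hydraulic accumulator): 1 − (1 − 0.97000)(1 − 0.81000) = 0.99430
Parallel (topside master controller and downhole gauge): 1 − (1 − 0.94000)(1 − 0.75000) = 0.98500
Series ([0.99430] and [0.98500]): 0.99430 × 0.98500 = 0.979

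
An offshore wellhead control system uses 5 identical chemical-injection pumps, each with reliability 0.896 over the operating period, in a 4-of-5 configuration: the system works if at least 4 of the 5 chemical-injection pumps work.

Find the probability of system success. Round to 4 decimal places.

R = Σ_{i=4}^{5} C(5,i) p^i (1−p)^{5−i} with p = 0.896
C(5,4)·0.896^4·0.104^1 = 0.335147
C(5,5)·0.896^5·0.104^0 = 0.577484
Sum = 0.9126

0.9126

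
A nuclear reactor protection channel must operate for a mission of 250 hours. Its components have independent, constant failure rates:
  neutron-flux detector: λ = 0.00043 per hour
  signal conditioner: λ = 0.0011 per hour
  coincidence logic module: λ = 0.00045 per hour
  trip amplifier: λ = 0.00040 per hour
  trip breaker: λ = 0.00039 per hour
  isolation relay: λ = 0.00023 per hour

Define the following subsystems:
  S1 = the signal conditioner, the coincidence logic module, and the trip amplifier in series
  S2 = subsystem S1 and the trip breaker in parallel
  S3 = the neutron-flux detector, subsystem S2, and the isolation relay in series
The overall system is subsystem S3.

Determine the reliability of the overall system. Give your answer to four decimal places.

0.8175

R(neutron-flux detector) = exp(−0.00043 × 250) = 0.898077
R(signal conditioner) = exp(−0.0011 × 250) = 0.759572
R(coincidence logic module) = exp(−0.00045 × 250) = 0.893597
R(trip amplifier) = exp(−0.00040 × 250) = 0.904837
R(trip breaker) = exp(−0.00039 × 250) = 0.907102
R(isolation relay) = exp(−0.00023 × 250) = 0.944122
Series (signal conditioner, coincidence logic module, and trip amplifier): 0.759572 × 0.893597 × 0.904837 = 0.614159
Parallel ([0.614159] and trip breaker): 1 − (1 − 0.614159)(1 − 0.907102) = 0.964156
Series (neutron-flux detector, [0.964156], and isolation relay): 0.898077 × 0.964156 × 0.944122 = 0.8175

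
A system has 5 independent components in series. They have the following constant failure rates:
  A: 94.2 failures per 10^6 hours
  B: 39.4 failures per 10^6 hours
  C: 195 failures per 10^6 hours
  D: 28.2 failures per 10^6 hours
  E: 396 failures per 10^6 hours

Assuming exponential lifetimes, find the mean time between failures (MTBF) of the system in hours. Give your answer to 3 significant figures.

1330

Series of exponential components: λ_sys = Σ λ_i
λ_sys = 0.0000942 + 0.0000394 + 0.000195 + 0.0000282 + 0.000396 = 7.5280e-04 /h
MTBF = 1 / λ_sys = 1330 h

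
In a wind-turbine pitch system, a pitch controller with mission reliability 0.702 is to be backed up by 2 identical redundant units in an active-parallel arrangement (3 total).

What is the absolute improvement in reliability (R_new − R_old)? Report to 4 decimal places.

R_before = 0.702
R_after = 1 − (1 − 0.702)^3 = 0.9735
ΔR = 0.9735 − 0.702 = 0.2715

0.2715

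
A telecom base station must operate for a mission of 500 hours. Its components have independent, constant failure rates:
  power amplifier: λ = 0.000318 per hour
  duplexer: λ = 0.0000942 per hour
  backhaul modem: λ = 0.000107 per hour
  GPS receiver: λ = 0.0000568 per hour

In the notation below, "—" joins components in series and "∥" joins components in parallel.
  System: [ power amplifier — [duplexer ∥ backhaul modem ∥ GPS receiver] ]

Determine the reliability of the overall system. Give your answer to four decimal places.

0.8529

R(power amplifier) = exp(−0.000318 × 500) = 0.852996
R(duplexer) = exp(−0.0000942 × 500) = 0.953992
R(backhaul modem) = exp(−0.000107 × 500) = 0.947906
R(GPS receiver) = exp(−0.0000568 × 500) = 0.971999
Parallel (duplexer, backhaul modem, and GPS receiver): 1 − (1 − 0.953992)(1 − 0.947906)(1 − 0.971999) = 0.999933
Series (power amplifier and [0.999933]): 0.852996 × 0.999933 = 0.8529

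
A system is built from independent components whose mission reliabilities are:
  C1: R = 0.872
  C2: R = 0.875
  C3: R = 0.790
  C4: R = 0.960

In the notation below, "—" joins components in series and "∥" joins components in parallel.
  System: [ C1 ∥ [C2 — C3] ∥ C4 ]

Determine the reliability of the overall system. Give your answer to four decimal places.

Series (C2 and C3): 0.875000 × 0.790000 = 0.691250
Parallel (C1, [0.691250], and C4): 1 − (1 − 0.872000)(1 − 0.691250)(1 − 0.960000) = 0.9984

0.9984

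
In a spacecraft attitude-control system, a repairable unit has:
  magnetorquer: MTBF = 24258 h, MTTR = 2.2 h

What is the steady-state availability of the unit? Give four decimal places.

A(magnetorquer) = MTBF/(MTBF+MTTR) = 24258/(24258+2.2) = 0.9999

0.9999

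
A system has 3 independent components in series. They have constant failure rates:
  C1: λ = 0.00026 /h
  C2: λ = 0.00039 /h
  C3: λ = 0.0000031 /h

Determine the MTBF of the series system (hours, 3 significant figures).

1530

Series of exponential components: λ_sys = Σ λ_i
λ_sys = 0.00026 + 0.00039 + 0.0000031 = 6.5310e-04 /h
MTBF = 1 / λ_sys = 1530 h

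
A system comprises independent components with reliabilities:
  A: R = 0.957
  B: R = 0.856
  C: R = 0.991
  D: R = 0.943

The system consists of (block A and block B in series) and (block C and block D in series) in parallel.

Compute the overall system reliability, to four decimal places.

0.9882

Series (A and B): 0.957000 × 0.856000 = 0.819192
Series (C and D): 0.991000 × 0.943000 = 0.934513
Parallel ([0.819192] and [0.934513]): 1 − (1 − 0.819192)(1 − 0.934513) = 0.9882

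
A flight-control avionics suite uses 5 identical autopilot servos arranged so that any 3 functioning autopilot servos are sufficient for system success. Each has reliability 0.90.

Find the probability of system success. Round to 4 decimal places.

0.9914

R = Σ_{i=3}^{5} C(5,i) p^i (1−p)^{5−i} with p = 0.90
C(5,3)·0.90^3·0.10^2 = 0.072900
C(5,4)·0.90^4·0.10^1 = 0.328050
C(5,5)·0.90^5·0.10^0 = 0.590490
Sum = 0.9914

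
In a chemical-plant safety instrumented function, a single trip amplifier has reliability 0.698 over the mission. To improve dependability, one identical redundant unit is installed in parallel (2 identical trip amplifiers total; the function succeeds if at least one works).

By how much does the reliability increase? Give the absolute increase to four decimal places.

R_before = 0.698
R_after = 1 − (1 − 0.698)^2 = 0.9088
ΔR = 0.9088 − 0.698 = 0.2108

0.2108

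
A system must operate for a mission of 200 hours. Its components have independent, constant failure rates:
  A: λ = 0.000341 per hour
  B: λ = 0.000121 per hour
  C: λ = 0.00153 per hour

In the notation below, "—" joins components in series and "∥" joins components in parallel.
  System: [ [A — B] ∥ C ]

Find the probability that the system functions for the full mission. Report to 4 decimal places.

R(A) = exp(−0.000341 × 200) = 0.934074
R(B) = exp(−0.000121 × 200) = 0.976090
R(C) = exp(−0.00153 × 200) = 0.736387
Series (A and B): 0.934074 × 0.976090 = 0.911740
Parallel ([0.911740] and C): 1 − (1 − 0.911740)(1 − 0.736387) = 0.9767

0.9767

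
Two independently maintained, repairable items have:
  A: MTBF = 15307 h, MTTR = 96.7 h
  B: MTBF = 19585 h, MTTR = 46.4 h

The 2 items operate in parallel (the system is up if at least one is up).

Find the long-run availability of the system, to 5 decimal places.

0.99999

A(A) = MTBF/(MTBF+MTTR) = 15307/(15307+96.7) = 0.993722
A(B) = MTBF/(MTBF+MTTR) = 19585/(19585+46.4) = 0.997636
Parallel availability: 1 − (1 − 0.993722)(1 − 0.997636) = 0.99999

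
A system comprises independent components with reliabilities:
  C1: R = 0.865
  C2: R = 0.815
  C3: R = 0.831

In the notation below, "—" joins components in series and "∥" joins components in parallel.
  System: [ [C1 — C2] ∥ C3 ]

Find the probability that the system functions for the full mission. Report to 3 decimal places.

Series (C1 and C2): 0.86500 × 0.81500 = 0.70498
Parallel ([0.70498] and C3): 1 − (1 − 0.70498)(1 − 0.83100) = 0.950

0.950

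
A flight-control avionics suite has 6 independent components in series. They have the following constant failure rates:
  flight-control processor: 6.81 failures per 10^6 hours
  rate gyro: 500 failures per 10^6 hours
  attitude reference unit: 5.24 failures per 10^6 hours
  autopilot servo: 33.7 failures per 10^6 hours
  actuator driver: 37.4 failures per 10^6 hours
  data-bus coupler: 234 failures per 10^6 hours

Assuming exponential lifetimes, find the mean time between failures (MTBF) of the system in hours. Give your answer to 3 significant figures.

1220

Series of exponential components: λ_sys = Σ λ_i
λ_sys = 0.00000681 + 0.000500 + 0.00000524 + 0.0000337 + 0.0000374 + 0.000234 = 8.1715e-04 /h
MTBF = 1 / λ_sys = 1220 h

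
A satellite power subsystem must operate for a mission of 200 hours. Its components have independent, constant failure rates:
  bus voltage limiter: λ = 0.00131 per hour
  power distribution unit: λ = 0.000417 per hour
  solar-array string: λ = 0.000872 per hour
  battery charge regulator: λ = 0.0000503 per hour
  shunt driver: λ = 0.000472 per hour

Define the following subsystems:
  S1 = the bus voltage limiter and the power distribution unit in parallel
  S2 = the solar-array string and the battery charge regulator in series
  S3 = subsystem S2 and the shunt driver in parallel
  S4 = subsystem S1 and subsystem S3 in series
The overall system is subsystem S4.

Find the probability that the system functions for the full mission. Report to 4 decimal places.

0.9667

R(bus voltage limiter) = exp(−0.00131 × 200) = 0.769511
R(power distribution unit) = exp(−0.000417 × 200) = 0.919983
R(solar-array string) = exp(−0.000872 × 200) = 0.839961
R(battery charge regulator) = exp(−0.0000503 × 200) = 0.989990
R(shunt driver) = exp(−0.000472 × 200) = 0.909919
Parallel (bus voltage limiter and power distribution unit): 1 − (1 − 0.769511)(1 − 0.919983) = 0.981557
Series (solar-array string and battery charge regulator): 0.839961 × 0.989990 = 0.831553
Parallel ([0.831553] and shunt driver): 1 − (1 − 0.831553)(1 − 0.909919) = 0.984826
Series ([0.981557] and [0.984826]): 0.981557 × 0.984826 = 0.9667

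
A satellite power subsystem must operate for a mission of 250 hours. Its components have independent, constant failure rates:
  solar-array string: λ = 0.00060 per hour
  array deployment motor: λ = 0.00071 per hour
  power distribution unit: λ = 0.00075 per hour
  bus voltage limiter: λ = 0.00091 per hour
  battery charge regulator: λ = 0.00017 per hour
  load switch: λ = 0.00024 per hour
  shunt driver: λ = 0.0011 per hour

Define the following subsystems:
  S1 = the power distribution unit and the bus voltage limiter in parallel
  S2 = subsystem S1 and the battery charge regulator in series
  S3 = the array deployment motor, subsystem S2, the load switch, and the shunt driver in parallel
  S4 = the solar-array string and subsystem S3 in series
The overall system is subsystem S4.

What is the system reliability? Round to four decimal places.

0.8606

R(solar-array string) = exp(−0.00060 × 250) = 0.860708
R(array deployment motor) = exp(−0.00071 × 250) = 0.837361
R(power distribution unit) = exp(−0.00075 × 250) = 0.829029
R(bus voltage limiter) = exp(−0.00091 × 250) = 0.796522
R(battery charge regulator) = exp(−0.00017 × 250) = 0.958390
R(load switch) = exp(−0.00024 × 250) = 0.941765
R(shunt driver) = exp(−0.0011 × 250) = 0.759572
Parallel (power distribution unit and bus voltage limiter): 1 − (1 − 0.829029)(1 − 0.796522) = 0.965211
Series ([0.965211] and battery charge regulator): 0.965211 × 0.958390 = 0.925049
Parallel (array deployment motor, [0.925049], load switch, and shunt driver): 1 − (1 − 0.837361)(1 − 0.925049)(1 − 0.941765)(1 − 0.759572) = 0.999829
Series (solar-array string and [0.999829]): 0.860708 × 0.999829 = 0.8606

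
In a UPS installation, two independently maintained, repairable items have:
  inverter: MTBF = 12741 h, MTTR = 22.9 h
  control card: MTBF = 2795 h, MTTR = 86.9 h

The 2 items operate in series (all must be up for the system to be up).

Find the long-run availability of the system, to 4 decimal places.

A(inverter) = MTBF/(MTBF+MTTR) = 12741/(12741+22.9) = 0.998206
A(control card) = MTBF/(MTBF+MTTR) = 2795/(2795+86.9) = 0.969846
Series availability: 0.998206 × 0.969846 = 0.9681

0.9681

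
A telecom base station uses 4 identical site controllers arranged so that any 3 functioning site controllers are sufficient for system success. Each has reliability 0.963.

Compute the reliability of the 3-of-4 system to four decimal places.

R = Σ_{i=3}^{4} C(4,i) p^i (1−p)^{4−i} with p = 0.963
C(4,3)·0.963^3·0.037^1 = 0.132172
C(4,4)·0.963^4·0.037^0 = 0.860013
Sum = 0.9922

0.9922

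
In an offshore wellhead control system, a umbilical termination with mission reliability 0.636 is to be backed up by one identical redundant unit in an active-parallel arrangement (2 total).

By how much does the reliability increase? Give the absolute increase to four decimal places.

0.2315

R_before = 0.636
R_after = 1 − (1 − 0.636)^2 = 0.8675
ΔR = 0.8675 − 0.636 = 0.2315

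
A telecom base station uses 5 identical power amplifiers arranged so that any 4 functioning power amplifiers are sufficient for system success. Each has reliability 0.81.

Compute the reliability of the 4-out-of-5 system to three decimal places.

R = Σ_{i=4}^{5} C(5,i) p^i (1−p)^{5−i} with p = 0.81
C(5,4)·0.81^4·0.19^1 = 0.40894
C(5,5)·0.81^5·0.19^0 = 0.34868
Sum = 0.758

0.758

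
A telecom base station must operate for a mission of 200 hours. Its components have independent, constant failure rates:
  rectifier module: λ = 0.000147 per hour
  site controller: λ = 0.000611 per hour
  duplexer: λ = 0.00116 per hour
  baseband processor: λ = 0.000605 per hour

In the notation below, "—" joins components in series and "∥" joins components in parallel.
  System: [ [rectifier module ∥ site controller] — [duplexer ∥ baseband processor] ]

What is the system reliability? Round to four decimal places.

0.9731

R(rectifier module) = exp(−0.000147 × 200) = 0.971028
R(site controller) = exp(−0.000611 × 200) = 0.884971
R(duplexer) = exp(−0.00116 × 200) = 0.792946
R(baseband processor) = exp(−0.000605 × 200) = 0.886034
Parallel (rectifier module and site controller): 1 − (1 − 0.971028)(1 − 0.884971) = 0.996667
Parallel (duplexer and baseband processor): 1 − (1 − 0.792946)(1 − 0.886034) = 0.976403
Series ([0.996667] and [0.976403]): 0.996667 × 0.976403 = 0.9731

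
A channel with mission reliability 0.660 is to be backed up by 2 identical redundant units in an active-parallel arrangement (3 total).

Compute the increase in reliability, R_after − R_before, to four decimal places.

0.3007

R_before = 0.660
R_after = 1 − (1 − 0.660)^3 = 0.9607
ΔR = 0.9607 − 0.660 = 0.3007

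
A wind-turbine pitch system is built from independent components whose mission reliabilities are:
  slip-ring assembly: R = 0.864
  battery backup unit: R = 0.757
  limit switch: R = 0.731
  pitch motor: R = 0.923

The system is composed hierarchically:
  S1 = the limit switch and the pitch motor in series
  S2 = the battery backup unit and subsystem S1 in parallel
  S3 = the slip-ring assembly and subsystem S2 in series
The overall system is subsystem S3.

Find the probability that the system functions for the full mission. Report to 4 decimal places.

Series (limit switch and pitch motor): 0.731000 × 0.923000 = 0.674713
Parallel (battery backup unit and [0.674713]): 1 − (1 − 0.757000)(1 − 0.674713) = 0.920955
Series (slip-ring assembly and [0.920955]): 0.864000 × 0.920955 = 0.7957

0.7957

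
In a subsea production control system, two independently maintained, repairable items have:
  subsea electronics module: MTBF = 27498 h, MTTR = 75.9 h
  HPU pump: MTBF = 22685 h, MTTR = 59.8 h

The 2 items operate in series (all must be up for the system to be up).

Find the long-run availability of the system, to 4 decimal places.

A(subsea electronics module) = MTBF/(MTBF+MTTR) = 27498/(27498+75.9) = 0.997247
A(HPU pump) = MTBF/(MTBF+MTTR) = 22685/(22685+59.8) = 0.997371
Series availability: 0.997247 × 0.997371 = 0.9946

0.9946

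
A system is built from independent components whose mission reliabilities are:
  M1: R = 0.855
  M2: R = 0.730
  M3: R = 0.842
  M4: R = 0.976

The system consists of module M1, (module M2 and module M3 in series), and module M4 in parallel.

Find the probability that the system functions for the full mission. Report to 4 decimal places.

0.9987

Series (M2 and M3): 0.730000 × 0.842000 = 0.614660
Parallel (M1, [0.614660], and M4): 1 − (1 − 0.855000)(1 − 0.614660)(1 − 0.976000) = 0.9987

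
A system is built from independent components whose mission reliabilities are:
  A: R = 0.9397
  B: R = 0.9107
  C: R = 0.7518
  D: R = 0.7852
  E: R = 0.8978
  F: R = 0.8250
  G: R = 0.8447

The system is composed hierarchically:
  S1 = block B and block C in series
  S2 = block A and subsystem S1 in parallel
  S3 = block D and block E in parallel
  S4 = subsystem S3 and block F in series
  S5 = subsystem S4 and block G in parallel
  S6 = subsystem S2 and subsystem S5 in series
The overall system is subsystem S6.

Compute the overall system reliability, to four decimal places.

0.9516

Series (B and C): 0.910700 × 0.751800 = 0.684664
Parallel (A and [0.684664]): 1 − (1 − 0.939700)(1 − 0.684664) = 0.980985
Parallel (D and E): 1 − (1 − 0.785200)(1 − 0.897800) = 0.978047
Series ([0.978047] and F): 0.978047 × 0.825000 = 0.806889
Parallel ([0.806889] and G): 1 − (1 − 0.806889)(1 − 0.844700) = 0.970010
Series ([0.980985] and [0.970010]): 0.980985 × 0.970010 = 0.9516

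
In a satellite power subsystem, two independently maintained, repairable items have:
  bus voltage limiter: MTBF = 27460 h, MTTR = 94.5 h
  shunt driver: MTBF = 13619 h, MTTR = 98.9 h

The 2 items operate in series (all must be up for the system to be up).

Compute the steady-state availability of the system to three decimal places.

0.989

A(bus voltage limiter) = MTBF/(MTBF+MTTR) = 27460/(27460+94.5) = 0.996570
A(shunt driver) = MTBF/(MTBF+MTTR) = 13619/(13619+98.9) = 0.992790
Series availability: 0.996570 × 0.992790 = 0.989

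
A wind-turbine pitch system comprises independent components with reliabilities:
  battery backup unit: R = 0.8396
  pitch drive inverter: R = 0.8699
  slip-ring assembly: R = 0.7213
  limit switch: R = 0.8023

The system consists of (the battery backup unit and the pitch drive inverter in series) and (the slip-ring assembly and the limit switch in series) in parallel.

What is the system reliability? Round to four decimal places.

0.8864

Series (battery backup unit and pitch drive inverter): 0.839600 × 0.869900 = 0.730368
Series (slip-ring assembly and limit switch): 0.721300 × 0.802300 = 0.578699
Parallel ([0.730368] and [0.578699]): 1 − (1 − 0.730368)(1 − 0.578699) = 0.8864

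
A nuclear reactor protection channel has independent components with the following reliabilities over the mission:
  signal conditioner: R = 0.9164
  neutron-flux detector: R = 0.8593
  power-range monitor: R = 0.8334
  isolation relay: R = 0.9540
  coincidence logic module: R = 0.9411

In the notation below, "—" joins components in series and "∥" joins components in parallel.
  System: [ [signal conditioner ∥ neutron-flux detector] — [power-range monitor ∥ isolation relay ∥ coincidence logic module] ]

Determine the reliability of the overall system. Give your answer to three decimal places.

Parallel (signal conditioner and neutron-flux detector): 1 − (1 − 0.91640)(1 − 0.85930) = 0.98824
Parallel (power-range monitor, isolation relay, and coincidence logic module): 1 − (1 − 0.83340)(1 − 0.95400)(1 − 0.94110) = 0.99955
Series ([0.98824] and [0.99955]): 0.98824 × 0.99955 = 0.988

0.988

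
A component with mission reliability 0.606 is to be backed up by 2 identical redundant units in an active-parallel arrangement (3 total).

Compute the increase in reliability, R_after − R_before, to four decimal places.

R_before = 0.606
R_after = 1 − (1 − 0.606)^3 = 0.9388
ΔR = 0.9388 − 0.606 = 0.3328

0.3328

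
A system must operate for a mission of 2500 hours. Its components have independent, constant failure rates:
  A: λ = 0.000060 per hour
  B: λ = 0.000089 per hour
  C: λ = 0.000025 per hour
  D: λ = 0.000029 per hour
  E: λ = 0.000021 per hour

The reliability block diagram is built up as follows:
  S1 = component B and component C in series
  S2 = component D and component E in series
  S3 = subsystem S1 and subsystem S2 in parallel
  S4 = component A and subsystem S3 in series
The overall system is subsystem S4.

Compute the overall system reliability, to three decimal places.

R(A) = exp(−0.000060 × 2500) = 0.86071
R(B) = exp(−0.000089 × 2500) = 0.80052
R(C) = exp(−0.000025 × 2500) = 0.93941
R(D) = exp(−0.000029 × 2500) = 0.93007
R(E) = exp(−0.000021 × 2500) = 0.94885
Series (B and C): 0.80052 × 0.93941 = 0.75202
Series (D and E): 0.93007 × 0.94885 = 0.88250
Parallel ([0.75202] and [0.88250]): 1 − (1 − 0.75202)(1 − 0.88250) = 0.97086
Series (A and [0.97086]): 0.86071 × 0.97086 = 0.836

0.836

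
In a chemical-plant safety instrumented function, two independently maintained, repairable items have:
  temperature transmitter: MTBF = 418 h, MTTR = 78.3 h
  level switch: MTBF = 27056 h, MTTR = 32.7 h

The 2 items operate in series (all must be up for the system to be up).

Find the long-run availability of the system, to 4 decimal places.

A(temperature transmitter) = MTBF/(MTBF+MTTR) = 418/(418+78.3) = 0.842233
A(level switch) = MTBF/(MTBF+MTTR) = 27056/(27056+32.7) = 0.998793
Series availability: 0.842233 × 0.998793 = 0.8412

0.8412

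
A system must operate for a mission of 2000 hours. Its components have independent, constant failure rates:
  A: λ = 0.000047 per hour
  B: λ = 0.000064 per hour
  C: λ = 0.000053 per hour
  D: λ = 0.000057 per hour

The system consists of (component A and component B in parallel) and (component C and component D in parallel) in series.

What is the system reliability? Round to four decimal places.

0.9785

R(A) = exp(−0.000047 × 2000) = 0.910283
R(B) = exp(−0.000064 × 2000) = 0.879853
R(C) = exp(−0.000053 × 2000) = 0.899425
R(D) = exp(−0.000057 × 2000) = 0.892258
Parallel (A and B): 1 − (1 − 0.910283)(1 − 0.879853) = 0.989221
Parallel (C and D): 1 − (1 − 0.899425)(1 − 0.892258) = 0.989164
Series ([0.989221] and [0.989164]): 0.989221 × 0.989164 = 0.9785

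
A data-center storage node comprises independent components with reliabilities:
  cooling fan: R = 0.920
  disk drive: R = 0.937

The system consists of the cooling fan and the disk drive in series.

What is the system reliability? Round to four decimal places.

0.8620

Series (cooling fan and disk drive): 0.920000 × 0.937000 = 0.8620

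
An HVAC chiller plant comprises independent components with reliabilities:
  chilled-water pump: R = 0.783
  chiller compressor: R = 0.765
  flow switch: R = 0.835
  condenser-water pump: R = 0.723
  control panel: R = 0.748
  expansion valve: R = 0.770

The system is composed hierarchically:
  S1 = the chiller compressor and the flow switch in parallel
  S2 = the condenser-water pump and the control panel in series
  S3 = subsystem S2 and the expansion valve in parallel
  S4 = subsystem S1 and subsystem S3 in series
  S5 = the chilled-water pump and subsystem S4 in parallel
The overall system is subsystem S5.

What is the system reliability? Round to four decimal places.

Parallel (chiller compressor and flow switch): 1 − (1 − 0.765000)(1 − 0.835000) = 0.961225
Series (condenser-water pump and control panel): 0.723000 × 0.748000 = 0.540804
Parallel ([0.540804] and expansion valve): 1 − (1 − 0.540804)(1 − 0.770000) = 0.894385
Series ([0.961225] and [0.894385]): 0.961225 × 0.894385 = 0.859705
Parallel (chilled-water pump and [0.859705]): 1 − (1 − 0.783000)(1 − 0.859705) = 0.9696

0.9696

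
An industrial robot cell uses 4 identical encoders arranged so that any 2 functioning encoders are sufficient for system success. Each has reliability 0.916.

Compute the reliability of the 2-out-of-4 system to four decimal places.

R = Σ_{i=2}^{4} C(4,i) p^i (1−p)^{4−i} with p = 0.916
C(4,2)·0.916^2·0.084^2 = 0.035522
C(4,3)·0.916^3·0.084^1 = 0.258241
C(4,4)·0.916^4·0.084^0 = 0.704015
Sum = 0.9978

0.9978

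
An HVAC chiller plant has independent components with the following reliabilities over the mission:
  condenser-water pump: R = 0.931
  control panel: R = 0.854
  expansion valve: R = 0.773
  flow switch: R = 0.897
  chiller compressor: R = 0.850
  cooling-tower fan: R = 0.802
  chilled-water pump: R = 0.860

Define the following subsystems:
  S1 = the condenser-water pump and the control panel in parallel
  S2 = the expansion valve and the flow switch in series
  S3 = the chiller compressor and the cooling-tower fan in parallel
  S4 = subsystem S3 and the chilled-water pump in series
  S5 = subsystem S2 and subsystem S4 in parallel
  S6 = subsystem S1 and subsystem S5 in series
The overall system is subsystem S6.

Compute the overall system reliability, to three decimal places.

Parallel (condenser-water pump and control panel): 1 − (1 − 0.93100)(1 − 0.85400) = 0.98993
Series (expansion valve and flow switch): 0.77300 × 0.89700 = 0.69338
Parallel (chiller compressor and cooling-tower fan): 1 − (1 − 0.85000)(1 − 0.80200) = 0.97030
Series ([0.97030] and chilled-water pump): 0.97030 × 0.86000 = 0.83446
Parallel ([0.69338] and [0.83446]): 1 − (1 − 0.69338)(1 − 0.83446) = 0.94924
Series ([0.98993] and [0.94924]): 0.98993 × 0.94924 = 0.940

0.940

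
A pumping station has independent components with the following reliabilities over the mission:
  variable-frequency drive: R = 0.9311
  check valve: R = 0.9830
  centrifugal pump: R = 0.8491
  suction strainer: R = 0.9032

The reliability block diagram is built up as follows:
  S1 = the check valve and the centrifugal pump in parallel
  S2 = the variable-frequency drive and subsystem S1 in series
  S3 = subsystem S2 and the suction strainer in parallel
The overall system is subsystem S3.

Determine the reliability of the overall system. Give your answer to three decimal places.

Parallel (check valve and centrifugal pump): 1 − (1 − 0.98300)(1 − 0.84910) = 0.99743
Series (variable-frequency drive and [0.99743]): 0.93110 × 0.99743 = 0.92871
Parallel ([0.92871] and suction strainer): 1 − (1 − 0.92871)(1 − 0.90320) = 0.993

0.993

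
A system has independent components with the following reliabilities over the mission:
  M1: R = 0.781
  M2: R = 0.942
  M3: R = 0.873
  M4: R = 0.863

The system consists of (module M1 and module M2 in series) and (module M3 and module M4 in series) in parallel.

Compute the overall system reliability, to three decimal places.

0.935

Series (M1 and M2): 0.78100 × 0.94200 = 0.73570
Series (M3 and M4): 0.87300 × 0.86300 = 0.75340
Parallel ([0.73570] and [0.75340]): 1 − (1 − 0.73570)(1 − 0.75340) = 0.935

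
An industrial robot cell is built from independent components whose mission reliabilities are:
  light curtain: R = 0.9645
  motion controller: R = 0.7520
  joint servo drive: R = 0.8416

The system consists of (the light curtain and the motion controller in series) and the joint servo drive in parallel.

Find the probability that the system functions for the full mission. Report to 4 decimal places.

Series (light curtain and motion controller): 0.964500 × 0.752000 = 0.725304
Parallel ([0.725304] and joint servo drive): 1 − (1 − 0.725304)(1 − 0.841600) = 0.9565

0.9565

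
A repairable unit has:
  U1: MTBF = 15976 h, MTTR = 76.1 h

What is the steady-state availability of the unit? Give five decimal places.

A(U1) = MTBF/(MTBF+MTTR) = 15976/(15976+76.1) = 0.99526

0.99526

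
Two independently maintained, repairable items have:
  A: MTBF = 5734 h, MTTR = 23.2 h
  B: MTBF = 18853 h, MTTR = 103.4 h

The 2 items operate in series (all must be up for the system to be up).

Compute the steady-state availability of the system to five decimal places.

A(A) = MTBF/(MTBF+MTTR) = 5734/(5734+23.2) = 0.995970
A(B) = MTBF/(MTBF+MTTR) = 18853/(18853+103.4) = 0.994545
Series availability: 0.995970 × 0.994545 = 0.99054

0.99054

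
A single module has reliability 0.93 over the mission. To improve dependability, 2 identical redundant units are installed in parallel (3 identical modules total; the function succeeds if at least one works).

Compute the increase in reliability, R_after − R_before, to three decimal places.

0.070

R_before = 0.93
R_after = 1 − (1 − 0.93)^3 = 1.000
ΔR = 1.000 − 0.93 = 0.070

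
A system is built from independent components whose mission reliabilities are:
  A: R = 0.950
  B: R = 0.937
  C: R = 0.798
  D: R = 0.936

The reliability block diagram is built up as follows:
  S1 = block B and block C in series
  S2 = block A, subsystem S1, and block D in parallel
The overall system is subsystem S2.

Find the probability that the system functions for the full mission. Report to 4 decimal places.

0.9992

Series (B and C): 0.937000 × 0.798000 = 0.747726
Parallel (A, [0.747726], and D): 1 − (1 − 0.950000)(1 − 0.747726)(1 − 0.936000) = 0.9992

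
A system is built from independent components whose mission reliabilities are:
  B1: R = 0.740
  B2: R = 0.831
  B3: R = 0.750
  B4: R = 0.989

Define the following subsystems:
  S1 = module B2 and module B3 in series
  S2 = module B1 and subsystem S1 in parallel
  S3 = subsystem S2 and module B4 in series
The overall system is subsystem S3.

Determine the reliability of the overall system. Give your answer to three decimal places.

Series (B2 and B3): 0.83100 × 0.75000 = 0.62325
Parallel (B1 and [0.62325]): 1 − (1 − 0.74000)(1 − 0.62325) = 0.90205
Series ([0.90205] and B4): 0.90205 × 0.98900 = 0.892

0.892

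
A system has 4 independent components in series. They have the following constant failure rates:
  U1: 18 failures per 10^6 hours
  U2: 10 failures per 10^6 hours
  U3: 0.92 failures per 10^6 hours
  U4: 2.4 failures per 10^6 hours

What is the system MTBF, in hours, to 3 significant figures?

Series of exponential components: λ_sys = Σ λ_i
λ_sys = 0.000018 + 0.000010 + 0.00000092 + 0.0000024 = 3.1320e-05 /h
MTBF = 1 / λ_sys = 31900 h

31900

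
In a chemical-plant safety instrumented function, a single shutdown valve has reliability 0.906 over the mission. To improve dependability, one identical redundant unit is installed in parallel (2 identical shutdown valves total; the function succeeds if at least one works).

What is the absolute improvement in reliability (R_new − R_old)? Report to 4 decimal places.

R_before = 0.906
R_after = 1 − (1 − 0.906)^2 = 0.9912
ΔR = 0.9912 − 0.906 = 0.0852

0.0852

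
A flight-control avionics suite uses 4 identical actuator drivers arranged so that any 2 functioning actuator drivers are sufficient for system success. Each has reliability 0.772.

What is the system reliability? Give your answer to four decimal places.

R = Σ_{i=2}^{4} C(4,i) p^i (1−p)^{4−i} with p = 0.772
C(4,2)·0.772^2·0.228^2 = 0.185890
C(4,3)·0.772^3·0.228^1 = 0.419611
C(4,4)·0.772^4·0.228^0 = 0.355197
Sum = 0.9607

0.9607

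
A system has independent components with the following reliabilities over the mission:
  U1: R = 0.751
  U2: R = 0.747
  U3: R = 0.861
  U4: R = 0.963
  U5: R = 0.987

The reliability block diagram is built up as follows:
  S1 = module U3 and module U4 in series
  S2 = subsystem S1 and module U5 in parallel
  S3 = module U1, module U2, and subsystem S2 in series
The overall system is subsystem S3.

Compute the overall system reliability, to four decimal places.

Series (U3 and U4): 0.861000 × 0.963000 = 0.829143
Parallel ([0.829143] and U5): 1 − (1 − 0.829143)(1 − 0.987000) = 0.997779
Series (U1, U2, and [0.997779]): 0.751000 × 0.747000 × 0.997779 = 0.5598

0.5598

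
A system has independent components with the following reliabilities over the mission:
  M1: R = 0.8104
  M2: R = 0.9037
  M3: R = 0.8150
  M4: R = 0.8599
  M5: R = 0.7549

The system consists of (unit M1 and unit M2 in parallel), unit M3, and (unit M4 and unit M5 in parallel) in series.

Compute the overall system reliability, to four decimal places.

0.7726

Parallel (M1 and M2): 1 − (1 − 0.810400)(1 − 0.903700) = 0.981742
Parallel (M4 and M5): 1 − (1 − 0.859900)(1 − 0.754900) = 0.965661
Series ([0.981742], M3, and [0.965661]): 0.981742 × 0.815000 × 0.965661 = 0.7726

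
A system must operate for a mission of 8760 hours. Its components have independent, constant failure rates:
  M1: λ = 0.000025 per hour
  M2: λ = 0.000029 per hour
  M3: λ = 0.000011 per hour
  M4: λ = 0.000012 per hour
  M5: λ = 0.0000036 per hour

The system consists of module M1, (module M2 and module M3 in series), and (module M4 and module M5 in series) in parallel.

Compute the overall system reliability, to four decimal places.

R(M1) = exp(−0.000025 × 8760) = 0.803322
R(M2) = exp(−0.000029 × 8760) = 0.775661
R(M3) = exp(−0.000011 × 8760) = 0.908137
R(M4) = exp(−0.000012 × 8760) = 0.900216
R(M5) = exp(−0.0000036 × 8760) = 0.968956
Series (M2 and M3): 0.775661 × 0.908137 = 0.704406
Series (M4 and M5): 0.900216 × 0.968956 = 0.872270
Parallel (M1, [0.704406], and [0.872270]): 1 − (1 − 0.803322)(1 − 0.704406)(1 − 0.872270) = 0.9926

0.9926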